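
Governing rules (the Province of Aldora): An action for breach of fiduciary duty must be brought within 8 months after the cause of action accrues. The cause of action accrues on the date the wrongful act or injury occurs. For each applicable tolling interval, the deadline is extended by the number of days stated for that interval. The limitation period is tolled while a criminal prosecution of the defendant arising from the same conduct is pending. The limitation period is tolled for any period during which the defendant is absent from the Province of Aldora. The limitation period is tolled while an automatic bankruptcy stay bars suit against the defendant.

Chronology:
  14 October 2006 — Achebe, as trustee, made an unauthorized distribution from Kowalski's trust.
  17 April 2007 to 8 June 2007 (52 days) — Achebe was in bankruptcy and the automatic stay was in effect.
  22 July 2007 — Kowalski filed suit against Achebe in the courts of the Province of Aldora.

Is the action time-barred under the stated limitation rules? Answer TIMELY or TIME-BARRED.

TIMELY

The limitation period began to run on 14 October 2006.
8 months from 14 October 2006 is 14 June 2007.
Because the automatic bankruptcy stay ran from 17 April 2007 to 8 June 2007, the deadline is extended by 52 days to 5 August 2007.
Filing on 22 July 2007 beat the 5 August 2007 deadline — the action is timely.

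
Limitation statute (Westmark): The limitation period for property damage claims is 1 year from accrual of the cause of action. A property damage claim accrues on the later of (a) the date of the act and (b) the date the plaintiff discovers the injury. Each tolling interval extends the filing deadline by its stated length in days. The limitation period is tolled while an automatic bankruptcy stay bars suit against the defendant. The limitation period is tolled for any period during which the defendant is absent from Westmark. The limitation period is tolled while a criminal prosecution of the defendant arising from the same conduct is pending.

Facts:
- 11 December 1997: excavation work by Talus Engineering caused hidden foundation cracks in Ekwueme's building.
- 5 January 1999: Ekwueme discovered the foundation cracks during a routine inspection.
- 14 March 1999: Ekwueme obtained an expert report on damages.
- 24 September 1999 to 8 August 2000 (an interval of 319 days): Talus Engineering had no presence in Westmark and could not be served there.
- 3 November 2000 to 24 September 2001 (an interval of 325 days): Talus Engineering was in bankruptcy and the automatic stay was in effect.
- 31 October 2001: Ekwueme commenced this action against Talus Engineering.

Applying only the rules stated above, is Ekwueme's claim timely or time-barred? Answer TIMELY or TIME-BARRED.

TIME-BARRED

Taking the later of the act (11 December 1997) and discovery (5 January 1999), the claim accrued on 5 January 1999.
1 year from 5 January 1999 is 5 January 2000.
Because the defendant's absence from the jurisdiction ran from 24 September 1999 to 8 August 2000, the deadline is extended by 319 days to 19 November 2000.
Because the automatic bankruptcy stay ran from 3 November 2000 to 24 September 2001, the deadline is extended by 325 days to 10 October 2001.
The other events in the timeline have no effect on the limitation period under the stated rules.
The 31 October 2001 filing falls after the 10 October 2001 deadline; the claim is time-barred.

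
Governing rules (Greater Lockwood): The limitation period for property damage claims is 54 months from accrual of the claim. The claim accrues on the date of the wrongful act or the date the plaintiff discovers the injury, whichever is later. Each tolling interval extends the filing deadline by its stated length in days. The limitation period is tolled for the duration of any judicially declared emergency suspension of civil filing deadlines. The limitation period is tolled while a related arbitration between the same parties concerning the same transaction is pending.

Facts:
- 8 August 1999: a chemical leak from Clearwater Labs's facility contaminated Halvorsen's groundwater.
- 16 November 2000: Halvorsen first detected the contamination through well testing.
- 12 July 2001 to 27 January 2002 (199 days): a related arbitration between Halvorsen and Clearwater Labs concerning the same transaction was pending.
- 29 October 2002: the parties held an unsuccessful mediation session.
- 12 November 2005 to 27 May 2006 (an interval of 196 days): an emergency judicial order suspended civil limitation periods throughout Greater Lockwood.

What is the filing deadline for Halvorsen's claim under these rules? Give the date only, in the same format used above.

The claim accrued on 16 November 2000 — the later of the 8 August 1999 act and the 16 November 2000 discovery.
54 months from 16 November 2000 is 16 May 2005.
The pending related arbitration from 12 July 2001 to 27 January 2002 tolled the period for 199 days, extending the deadline to 1 December 2005.
Because the emergency suspension of filing deadlines ran from 12 November 2005 to 27 May 2006, the deadline is extended by 196 days to 15 June 2006.
None of the other events listed affects the running of the period under the stated rules.

15 June 2006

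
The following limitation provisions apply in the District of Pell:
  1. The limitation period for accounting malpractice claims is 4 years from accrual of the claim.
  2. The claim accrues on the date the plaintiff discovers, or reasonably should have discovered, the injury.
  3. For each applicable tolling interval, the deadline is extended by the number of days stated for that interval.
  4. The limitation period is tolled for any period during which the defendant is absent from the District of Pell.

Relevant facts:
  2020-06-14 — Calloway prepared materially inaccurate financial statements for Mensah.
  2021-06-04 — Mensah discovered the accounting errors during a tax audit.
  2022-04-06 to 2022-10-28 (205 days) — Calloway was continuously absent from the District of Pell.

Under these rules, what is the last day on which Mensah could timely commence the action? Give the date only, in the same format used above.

2025-12-26

Accrual is tied to discovery, so the period began on 2021-06-04 rather than on 2020-06-14 when the act occurred.
4 years from 2021-06-04 is 2025-06-04.
The period was tolled for 205 days by the defendant's absence from the jurisdiction (2022-04-06 to 2022-10-28), pushing the deadline to 2025-12-26.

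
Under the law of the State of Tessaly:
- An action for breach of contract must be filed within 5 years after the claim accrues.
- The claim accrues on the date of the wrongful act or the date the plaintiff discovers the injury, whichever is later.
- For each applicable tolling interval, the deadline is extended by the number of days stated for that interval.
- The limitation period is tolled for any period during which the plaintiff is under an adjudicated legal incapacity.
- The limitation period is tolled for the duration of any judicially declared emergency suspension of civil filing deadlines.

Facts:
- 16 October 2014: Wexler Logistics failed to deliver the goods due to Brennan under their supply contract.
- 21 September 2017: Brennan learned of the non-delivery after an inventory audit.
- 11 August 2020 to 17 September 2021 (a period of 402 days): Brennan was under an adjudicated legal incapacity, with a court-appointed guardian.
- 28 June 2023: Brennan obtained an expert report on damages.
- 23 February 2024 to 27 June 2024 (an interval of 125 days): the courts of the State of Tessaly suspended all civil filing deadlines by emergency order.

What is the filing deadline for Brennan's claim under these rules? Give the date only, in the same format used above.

28 October 2023

Because discovery on 21 September 2017 post-dates the 16 October 2014 act, accrual under the later-of rule falls on 21 September 2017.
5 years from 21 September 2017 is 21 September 2022.
The plaintiff's legal incapacity from 11 August 2020 to 17 September 2021 tolled the period for 402 days, extending the deadline to 28 October 2023.
By the time the emergency suspension of filing deadlines began on 23 February 2024, the limitation period had already expired on 28 October 2023; that interval cannot revive it.
None of the other events listed affects the running of the period under the stated rules.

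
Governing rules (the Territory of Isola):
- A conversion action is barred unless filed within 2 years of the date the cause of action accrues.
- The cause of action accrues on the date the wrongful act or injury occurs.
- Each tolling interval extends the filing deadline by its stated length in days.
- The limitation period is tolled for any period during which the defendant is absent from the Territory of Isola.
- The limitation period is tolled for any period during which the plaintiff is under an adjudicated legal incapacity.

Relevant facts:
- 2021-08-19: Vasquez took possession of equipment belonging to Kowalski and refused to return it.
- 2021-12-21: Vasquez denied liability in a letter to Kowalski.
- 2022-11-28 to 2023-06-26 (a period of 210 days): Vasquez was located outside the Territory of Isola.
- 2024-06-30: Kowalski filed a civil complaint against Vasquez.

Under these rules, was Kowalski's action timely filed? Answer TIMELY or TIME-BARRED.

The claim accrued on 2021-08-19, when the wrongful act occurred.
Adding the 2 years base period to 2021-08-19 gives a deadline of 2023-08-19, before any tolling.
Because the defendant's absence from the jurisdiction ran from 2022-11-28 to 2023-06-26, the deadline is extended by 210 days to 2024-03-16.
None of the other events listed affects the running of the period under the stated rules.
Kowalski filed on 2024-06-30, after the 2024-03-16 deadline, so the action is time-barred.

TIME-BARRED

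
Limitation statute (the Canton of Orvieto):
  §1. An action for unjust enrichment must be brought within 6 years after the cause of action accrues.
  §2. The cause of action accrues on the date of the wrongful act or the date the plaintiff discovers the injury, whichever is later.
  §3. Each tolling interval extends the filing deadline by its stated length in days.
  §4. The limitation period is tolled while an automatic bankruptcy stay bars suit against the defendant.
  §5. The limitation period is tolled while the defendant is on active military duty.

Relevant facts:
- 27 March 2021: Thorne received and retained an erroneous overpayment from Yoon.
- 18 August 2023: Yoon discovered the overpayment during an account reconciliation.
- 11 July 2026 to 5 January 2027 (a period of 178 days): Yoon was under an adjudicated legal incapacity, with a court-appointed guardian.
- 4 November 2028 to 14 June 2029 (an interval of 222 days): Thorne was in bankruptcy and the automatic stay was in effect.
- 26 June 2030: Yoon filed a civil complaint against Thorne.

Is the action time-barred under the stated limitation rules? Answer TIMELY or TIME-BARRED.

TIME-BARRED

Because discovery on 18 August 2023 post-dates the 27 March 2021 act, accrual under the later-of rule falls on 18 August 2023.
The untolled deadline — 6 years after 18 August 2023 — is 18 August 2029.
Because the automatic bankruptcy stay ran from 4 November 2028 to 14 June 2029, the deadline is extended by 222 days to 28 March 2030.
Although the plaintiff's incapacity ran from 11 July 2026 to 5 January 2027, the stated rules do not make that a tolling event, so it is disregarded.
The 26 June 2030 filing falls after the 28 March 2030 deadline; the claim is time-barred.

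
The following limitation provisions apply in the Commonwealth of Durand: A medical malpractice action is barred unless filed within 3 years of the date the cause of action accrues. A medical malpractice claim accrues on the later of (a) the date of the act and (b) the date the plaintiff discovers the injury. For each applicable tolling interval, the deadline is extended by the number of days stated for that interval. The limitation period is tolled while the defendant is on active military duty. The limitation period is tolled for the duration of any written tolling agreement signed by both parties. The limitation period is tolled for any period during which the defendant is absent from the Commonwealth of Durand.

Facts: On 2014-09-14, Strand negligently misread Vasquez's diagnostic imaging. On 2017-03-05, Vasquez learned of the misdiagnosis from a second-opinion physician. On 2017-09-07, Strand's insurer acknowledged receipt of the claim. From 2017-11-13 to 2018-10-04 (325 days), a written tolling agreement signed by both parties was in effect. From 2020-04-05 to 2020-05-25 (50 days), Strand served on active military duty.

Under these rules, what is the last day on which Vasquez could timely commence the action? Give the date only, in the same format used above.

2021-03-15

Because discovery on 2017-03-05 post-dates the 2014-09-14 act, accrual under the later-of rule falls on 2017-03-05.
Adding the 3 years base period to 2017-03-05 gives a deadline of 2020-03-05, before any tolling.
The period was tolled for 325 days by the written tolling agreement (2017-11-13 to 2018-10-04), pushing the deadline to 2021-01-24.
The period was tolled for 50 days by the defendant's active military service (2020-04-05 to 2020-05-25), pushing the deadline to 2021-03-15.
The other events in the timeline have no effect on the limitation period under the stated rules.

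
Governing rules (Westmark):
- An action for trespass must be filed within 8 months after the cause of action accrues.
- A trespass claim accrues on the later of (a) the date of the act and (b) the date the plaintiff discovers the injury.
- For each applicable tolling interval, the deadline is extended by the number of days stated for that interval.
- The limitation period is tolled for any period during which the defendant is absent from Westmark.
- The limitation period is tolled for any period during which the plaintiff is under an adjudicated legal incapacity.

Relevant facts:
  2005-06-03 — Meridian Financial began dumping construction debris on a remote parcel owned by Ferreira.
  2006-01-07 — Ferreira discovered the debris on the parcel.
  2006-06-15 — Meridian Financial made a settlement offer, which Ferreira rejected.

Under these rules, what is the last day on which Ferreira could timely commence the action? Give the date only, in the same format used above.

2006-09-07

The claim accrued on 2006-01-07 — the later of the 2005-06-03 act and the 2006-01-07 discovery.
8 months from 2006-01-07 is 2006-09-07.
None of the other events listed affects the running of the period under the stated rules.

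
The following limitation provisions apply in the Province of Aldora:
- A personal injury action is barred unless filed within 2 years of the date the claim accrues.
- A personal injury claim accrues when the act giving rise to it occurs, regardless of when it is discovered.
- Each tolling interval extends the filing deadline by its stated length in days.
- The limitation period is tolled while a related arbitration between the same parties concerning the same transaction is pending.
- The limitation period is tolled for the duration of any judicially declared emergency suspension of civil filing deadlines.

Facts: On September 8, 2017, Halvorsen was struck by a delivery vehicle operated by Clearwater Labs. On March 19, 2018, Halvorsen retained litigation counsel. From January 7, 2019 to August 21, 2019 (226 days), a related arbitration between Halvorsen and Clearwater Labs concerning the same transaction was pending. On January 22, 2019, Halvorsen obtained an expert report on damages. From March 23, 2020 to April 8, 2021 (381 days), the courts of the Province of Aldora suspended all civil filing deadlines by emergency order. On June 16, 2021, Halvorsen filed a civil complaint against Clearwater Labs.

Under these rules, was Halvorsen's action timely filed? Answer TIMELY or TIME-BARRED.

The claim accrued on September 8, 2017, the date of the act.
Adding the 2 years base period to September 8, 2017 gives a deadline of September 8, 2019, before any tolling.
The pending related arbitration from January 7, 2019 to August 21, 2019 tolled the period for 226 days, extending the deadline to April 21, 2020.
The emergency suspension of filing deadlines from March 23, 2020 to April 8, 2021 tolled the period for 381 days, extending the deadline to May 7, 2021.
The other events in the timeline have no effect on the limitation period under the stated rules.
The June 16, 2021 filing falls after the May 7, 2021 deadline; the claim is time-barred.

TIME-BARRED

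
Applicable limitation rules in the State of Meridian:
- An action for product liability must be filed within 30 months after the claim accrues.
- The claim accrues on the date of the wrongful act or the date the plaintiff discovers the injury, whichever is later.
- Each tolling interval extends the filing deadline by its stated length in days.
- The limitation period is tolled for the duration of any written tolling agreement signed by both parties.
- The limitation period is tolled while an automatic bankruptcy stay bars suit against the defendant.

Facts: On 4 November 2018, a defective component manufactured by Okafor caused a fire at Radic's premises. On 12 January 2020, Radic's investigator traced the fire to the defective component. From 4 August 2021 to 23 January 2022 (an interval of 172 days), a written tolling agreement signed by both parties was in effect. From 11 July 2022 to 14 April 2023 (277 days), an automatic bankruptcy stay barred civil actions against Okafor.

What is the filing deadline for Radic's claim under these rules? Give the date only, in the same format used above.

Taking the later of the act (4 November 2018) and discovery (12 January 2020), the claim accrued on 12 January 2020.
The untolled deadline — 30 months after 12 January 2020 — is 12 July 2022.
The written tolling agreement from 4 August 2021 to 23 January 2022 tolled the period for 172 days, extending the deadline to 31 December 2022.
The period was tolled for 277 days by the automatic bankruptcy stay (11 July 2022 to 14 April 2023), pushing the deadline to 4 October 2023.

4 October 2023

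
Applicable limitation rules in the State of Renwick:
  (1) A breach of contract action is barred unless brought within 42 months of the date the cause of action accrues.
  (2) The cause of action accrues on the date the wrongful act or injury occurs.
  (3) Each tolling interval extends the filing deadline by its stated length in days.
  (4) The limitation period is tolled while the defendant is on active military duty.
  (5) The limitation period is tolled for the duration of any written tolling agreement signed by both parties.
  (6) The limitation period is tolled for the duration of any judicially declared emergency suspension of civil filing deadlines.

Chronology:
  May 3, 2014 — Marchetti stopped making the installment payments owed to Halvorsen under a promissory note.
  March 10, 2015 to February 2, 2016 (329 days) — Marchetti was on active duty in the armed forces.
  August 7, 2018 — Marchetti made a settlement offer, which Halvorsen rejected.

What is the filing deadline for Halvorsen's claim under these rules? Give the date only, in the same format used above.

September 28, 2018

The cause of action accrued on May 3, 2014, the date of the act.
42 months from May 3, 2014 is November 3, 2017.
Because the defendant's active military service ran from March 10, 2015 to February 2, 2016, the deadline is extended by 329 days to September 28, 2018.
None of the other events listed affects the running of the period under the stated rules.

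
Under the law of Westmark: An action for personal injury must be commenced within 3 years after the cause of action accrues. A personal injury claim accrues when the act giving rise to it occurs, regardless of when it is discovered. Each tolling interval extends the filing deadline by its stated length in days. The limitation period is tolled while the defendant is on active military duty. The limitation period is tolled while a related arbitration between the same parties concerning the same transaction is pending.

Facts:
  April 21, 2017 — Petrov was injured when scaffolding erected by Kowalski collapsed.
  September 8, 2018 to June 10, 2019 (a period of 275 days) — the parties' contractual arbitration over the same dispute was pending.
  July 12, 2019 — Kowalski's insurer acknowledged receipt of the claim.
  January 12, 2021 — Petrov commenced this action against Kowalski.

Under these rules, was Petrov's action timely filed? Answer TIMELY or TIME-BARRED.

The cause of action accrued on April 21, 2017, the date of the act.
3 years from April 21, 2017 is April 21, 2020.
The pending related arbitration from September 8, 2018 to June 10, 2019 tolled the period for 275 days, extending the deadline to January 21, 2021.
The other events in the timeline have no effect on the limitation period under the stated rules.
Petrov filed on January 12, 2021, before the January 21, 2021 deadline, so the action is timely.

TIMELY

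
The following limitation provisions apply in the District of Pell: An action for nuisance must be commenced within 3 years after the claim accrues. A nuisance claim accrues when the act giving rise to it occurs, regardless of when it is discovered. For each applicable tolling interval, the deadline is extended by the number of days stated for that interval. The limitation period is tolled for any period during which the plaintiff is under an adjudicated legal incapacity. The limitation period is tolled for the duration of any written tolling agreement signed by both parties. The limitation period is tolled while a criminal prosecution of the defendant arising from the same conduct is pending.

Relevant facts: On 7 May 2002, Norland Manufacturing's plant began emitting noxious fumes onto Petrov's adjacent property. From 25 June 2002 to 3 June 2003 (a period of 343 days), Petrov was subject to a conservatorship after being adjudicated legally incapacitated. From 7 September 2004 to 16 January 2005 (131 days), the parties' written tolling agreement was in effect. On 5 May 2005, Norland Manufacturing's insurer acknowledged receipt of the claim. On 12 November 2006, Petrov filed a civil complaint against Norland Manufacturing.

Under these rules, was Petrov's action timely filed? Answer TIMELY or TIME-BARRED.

The claim accrued on 7 May 2002, when the wrongful act occurred.
3 years from 7 May 2002 is 7 May 2005.
The plaintiff's legal incapacity from 25 June 2002 to 3 June 2003 tolled the period for 343 days, extending the deadline to 15 April 2006.
The period was tolled for 131 days by the written tolling agreement (7 September 2004 to 16 January 2005), pushing the deadline to 24 August 2006.
None of the other events listed affects the running of the period under the stated rules.
Petrov filed on 12 November 2006, after the 24 August 2006 deadline, so the action is time-barred.

TIME-BARRED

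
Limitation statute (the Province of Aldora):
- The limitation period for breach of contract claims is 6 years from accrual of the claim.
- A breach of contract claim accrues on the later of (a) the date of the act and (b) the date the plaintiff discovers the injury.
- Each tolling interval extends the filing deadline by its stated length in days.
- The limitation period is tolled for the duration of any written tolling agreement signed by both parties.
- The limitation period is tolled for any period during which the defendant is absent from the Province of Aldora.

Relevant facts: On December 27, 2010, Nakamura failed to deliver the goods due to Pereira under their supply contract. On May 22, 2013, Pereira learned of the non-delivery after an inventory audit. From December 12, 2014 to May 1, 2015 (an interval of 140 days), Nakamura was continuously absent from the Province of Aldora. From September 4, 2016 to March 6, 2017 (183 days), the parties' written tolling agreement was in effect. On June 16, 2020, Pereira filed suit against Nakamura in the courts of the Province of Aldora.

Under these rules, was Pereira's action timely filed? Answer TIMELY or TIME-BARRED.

TIME-BARRED

The claim accrued on May 22, 2013 — the later of the December 27, 2010 act and the May 22, 2013 discovery.
Adding the 6 years base period to May 22, 2013 gives a deadline of May 22, 2019, before any tolling.
The period was tolled for 140 days by the defendant's absence from the jurisdiction (December 12, 2014 to May 1, 2015), pushing the deadline to October 9, 2019.
Because the written tolling agreement ran from September 4, 2016 to March 6, 2017, the deadline is extended by 183 days to April 9, 2020.
Filing on June 16, 2020 missed the April 9, 2020 deadline — the action is time-barred.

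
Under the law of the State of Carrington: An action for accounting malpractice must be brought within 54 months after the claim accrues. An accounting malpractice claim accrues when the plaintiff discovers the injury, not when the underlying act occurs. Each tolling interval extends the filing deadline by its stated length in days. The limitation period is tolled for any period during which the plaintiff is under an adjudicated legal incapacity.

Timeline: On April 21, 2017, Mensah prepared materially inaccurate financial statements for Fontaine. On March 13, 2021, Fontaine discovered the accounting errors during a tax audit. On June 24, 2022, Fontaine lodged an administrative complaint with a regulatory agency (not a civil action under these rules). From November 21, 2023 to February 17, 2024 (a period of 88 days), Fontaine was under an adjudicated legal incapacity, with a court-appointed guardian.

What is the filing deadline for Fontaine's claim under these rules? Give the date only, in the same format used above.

Accrual is tied to discovery, so the period began on March 13, 2021 rather than on April 21, 2017 when the act occurred.
54 months from March 13, 2021 is September 13, 2025.
Because the plaintiff's legal incapacity ran from November 21, 2023 to February 17, 2024, the deadline is extended by 88 days to December 10, 2025.
The other events in the timeline have no effect on the limitation period under the stated rules.

December 10, 2025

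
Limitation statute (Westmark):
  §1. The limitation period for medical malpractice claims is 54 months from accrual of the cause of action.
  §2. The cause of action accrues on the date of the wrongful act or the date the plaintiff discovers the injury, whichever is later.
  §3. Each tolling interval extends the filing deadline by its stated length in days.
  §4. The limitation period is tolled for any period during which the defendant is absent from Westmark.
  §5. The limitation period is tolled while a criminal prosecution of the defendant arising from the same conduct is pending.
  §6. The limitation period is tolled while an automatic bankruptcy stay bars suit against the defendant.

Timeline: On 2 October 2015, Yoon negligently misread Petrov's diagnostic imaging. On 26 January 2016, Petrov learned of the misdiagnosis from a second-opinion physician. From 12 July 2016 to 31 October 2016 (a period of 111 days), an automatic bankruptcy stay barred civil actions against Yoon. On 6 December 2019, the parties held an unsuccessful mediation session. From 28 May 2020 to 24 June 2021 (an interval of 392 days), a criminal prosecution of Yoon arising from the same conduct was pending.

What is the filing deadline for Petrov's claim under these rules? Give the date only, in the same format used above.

11 December 2021

Taking the later of the act (2 October 2015) and discovery (26 January 2016), the claim accrued on 26 January 2016.
54 months from 26 January 2016 is 26 July 2020.
The automatic bankruptcy stay from 12 July 2016 to 31 October 2016 tolled the period for 111 days, extending the deadline to 14 November 2020.
The pending criminal prosecution from 28 May 2020 to 24 June 2021 tolled the period for 392 days, extending the deadline to 11 December 2021.
Nothing else in the chronology tolls or restarts the period.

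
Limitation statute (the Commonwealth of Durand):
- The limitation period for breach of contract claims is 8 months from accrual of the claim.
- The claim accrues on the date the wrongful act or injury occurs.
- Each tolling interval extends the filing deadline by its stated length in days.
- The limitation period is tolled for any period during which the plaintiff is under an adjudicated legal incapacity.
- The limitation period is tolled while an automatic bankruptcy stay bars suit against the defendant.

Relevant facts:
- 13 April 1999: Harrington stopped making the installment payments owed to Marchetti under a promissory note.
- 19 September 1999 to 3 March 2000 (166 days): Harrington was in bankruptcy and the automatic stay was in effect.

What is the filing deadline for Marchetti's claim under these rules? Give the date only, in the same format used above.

27 May 2000

The claim accrued on 13 April 1999, when the wrongful act occurred.
8 months from 13 April 1999 is 13 December 1999.
The automatic bankruptcy stay from 19 September 1999 to 3 March 2000 tolled the period for 166 days, extending the deadline to 27 May 2000.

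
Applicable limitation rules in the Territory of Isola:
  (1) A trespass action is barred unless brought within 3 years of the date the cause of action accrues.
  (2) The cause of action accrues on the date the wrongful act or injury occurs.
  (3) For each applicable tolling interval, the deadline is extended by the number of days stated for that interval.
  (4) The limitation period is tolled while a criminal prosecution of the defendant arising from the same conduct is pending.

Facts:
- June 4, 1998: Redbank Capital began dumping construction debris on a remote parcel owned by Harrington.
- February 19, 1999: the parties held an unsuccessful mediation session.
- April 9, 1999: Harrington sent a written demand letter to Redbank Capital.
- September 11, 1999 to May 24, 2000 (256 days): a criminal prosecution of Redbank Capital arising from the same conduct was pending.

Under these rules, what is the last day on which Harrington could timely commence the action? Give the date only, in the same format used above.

The limitation period began to run on June 4, 1998.
3 years from June 4, 1998 is June 4, 2001.
The period was tolled for 256 days by the pending criminal prosecution (September 11, 1999 to May 24, 2000), pushing the deadline to February 15, 2002.
Nothing else in the chronology tolls or restarts the period.

February 15, 2002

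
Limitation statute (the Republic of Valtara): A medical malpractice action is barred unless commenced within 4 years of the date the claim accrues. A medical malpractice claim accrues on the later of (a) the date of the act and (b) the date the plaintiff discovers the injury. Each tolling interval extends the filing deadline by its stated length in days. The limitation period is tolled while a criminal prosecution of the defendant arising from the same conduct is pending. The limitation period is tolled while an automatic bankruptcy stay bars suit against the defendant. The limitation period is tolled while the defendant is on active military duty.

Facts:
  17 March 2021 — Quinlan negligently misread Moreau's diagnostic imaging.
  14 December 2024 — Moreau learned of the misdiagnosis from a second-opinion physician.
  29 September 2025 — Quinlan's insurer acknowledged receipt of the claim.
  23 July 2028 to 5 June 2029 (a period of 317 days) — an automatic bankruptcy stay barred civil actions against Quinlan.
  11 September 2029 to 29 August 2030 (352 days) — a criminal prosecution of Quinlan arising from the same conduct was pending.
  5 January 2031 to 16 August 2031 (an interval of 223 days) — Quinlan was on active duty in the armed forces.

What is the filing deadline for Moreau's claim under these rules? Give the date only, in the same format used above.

14 October 2030

Taking the later of the act (17 March 2021) and discovery (14 December 2024), the claim accrued on 14 December 2024.
Adding the 4 years base period to 14 December 2024 gives a deadline of 14 December 2028, before any tolling.
The period was tolled for 317 days by the automatic bankruptcy stay (23 July 2028 to 5 June 2029), pushing the deadline to 27 October 2029.
The pending criminal prosecution from 11 September 2029 to 29 August 2030 tolled the period for 352 days, extending the deadline to 14 October 2030.
By the time the defendant's active military service began on 5 January 2031, the limitation period had already expired on 14 October 2030; that interval cannot revive it.
Nothing else in the chronology tolls or restarts the period.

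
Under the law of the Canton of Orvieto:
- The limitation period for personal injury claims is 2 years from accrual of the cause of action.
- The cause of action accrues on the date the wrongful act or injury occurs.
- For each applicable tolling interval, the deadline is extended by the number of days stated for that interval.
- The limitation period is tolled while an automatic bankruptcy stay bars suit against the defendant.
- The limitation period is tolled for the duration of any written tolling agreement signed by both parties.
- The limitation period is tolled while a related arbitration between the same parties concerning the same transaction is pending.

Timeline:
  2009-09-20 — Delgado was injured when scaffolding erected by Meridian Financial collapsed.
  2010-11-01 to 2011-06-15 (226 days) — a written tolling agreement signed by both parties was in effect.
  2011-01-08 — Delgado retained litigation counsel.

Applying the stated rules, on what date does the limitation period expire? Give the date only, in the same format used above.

The claim accrued on 2009-09-20, when the wrongful act occurred.
Adding the 2 years base period to 2009-09-20 gives a deadline of 2011-09-20, before any tolling.
The written tolling agreement from 2010-11-01 to 2011-06-15 tolled the period for 226 days, extending the deadline to 2012-05-03.
Nothing else in the chronology tolls or restarts the period.

2012-05-03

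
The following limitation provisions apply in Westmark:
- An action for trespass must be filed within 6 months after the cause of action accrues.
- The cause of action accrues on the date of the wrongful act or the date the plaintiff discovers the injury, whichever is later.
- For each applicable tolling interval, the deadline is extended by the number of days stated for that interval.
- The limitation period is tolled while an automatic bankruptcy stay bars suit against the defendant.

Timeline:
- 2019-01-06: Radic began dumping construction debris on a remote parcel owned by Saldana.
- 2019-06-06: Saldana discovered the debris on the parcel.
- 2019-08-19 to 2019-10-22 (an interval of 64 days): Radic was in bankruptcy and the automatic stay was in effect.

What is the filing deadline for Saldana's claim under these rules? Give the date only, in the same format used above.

2020-02-08

Because discovery on 2019-06-06 post-dates the 2019-01-06 act, accrual under the later-of rule falls on 2019-06-06.
The untolled deadline — 6 months after 2019-06-06 — is 2019-12-06.
The automatic bankruptcy stay from 2019-08-19 to 2019-10-22 tolled the period for 64 days, extending the deadline to 2020-02-08.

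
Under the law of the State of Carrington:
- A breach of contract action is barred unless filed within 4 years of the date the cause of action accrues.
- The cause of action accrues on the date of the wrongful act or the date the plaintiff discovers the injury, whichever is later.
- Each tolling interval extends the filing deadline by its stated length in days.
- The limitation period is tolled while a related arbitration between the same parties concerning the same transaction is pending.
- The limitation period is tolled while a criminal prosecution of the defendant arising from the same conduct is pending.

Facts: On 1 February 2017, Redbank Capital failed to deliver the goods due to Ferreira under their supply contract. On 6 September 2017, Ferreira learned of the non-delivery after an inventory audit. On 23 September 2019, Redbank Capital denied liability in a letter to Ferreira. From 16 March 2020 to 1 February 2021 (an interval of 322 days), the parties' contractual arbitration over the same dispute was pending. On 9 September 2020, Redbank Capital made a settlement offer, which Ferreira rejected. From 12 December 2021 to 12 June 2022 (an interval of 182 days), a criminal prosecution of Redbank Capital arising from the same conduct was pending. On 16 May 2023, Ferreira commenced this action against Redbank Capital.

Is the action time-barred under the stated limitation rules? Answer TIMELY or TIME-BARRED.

TIME-BARRED

Taking the later of the act (1 February 2017) and discovery (6 September 2017), the claim accrued on 6 September 2017.
Adding the 4 years base period to 6 September 2017 gives a deadline of 6 September 2021, before any tolling.
The pending related arbitration from 16 March 2020 to 1 February 2021 tolled the period for 322 days, extending the deadline to 25 July 2022.
The pending criminal prosecution from 12 December 2021 to 12 June 2022 tolled the period for 182 days, extending the deadline to 23 January 2023.
Nothing else in the chronology tolls or restarts the period.
The 16 May 2023 filing falls after the 23 January 2023 deadline; the claim is time-barred.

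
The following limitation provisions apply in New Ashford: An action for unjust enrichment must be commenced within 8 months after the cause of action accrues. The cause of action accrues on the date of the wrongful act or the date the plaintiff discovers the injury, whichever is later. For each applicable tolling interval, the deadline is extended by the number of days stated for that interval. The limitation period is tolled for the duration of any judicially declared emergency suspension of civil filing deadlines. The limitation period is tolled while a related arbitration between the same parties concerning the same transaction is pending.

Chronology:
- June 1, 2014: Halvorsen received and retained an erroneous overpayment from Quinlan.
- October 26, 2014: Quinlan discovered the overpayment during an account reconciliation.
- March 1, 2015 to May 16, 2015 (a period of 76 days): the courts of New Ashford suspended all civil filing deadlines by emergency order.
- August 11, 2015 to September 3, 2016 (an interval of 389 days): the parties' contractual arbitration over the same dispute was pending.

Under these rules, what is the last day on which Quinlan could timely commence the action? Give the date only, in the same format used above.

October 3, 2016

Because discovery on October 26, 2014 post-dates the June 1, 2014 act, accrual under the later-of rule falls on October 26, 2014.
The untolled deadline — 8 months after October 26, 2014 — is June 26, 2015.
Because the emergency suspension of filing deadlines ran from March 1, 2015 to May 16, 2015, the deadline is extended by 76 days to September 10, 2015.
The period was tolled for 389 days by the pending related arbitration (August 11, 2015 to September 3, 2016), pushing the deadline to October 3, 2016.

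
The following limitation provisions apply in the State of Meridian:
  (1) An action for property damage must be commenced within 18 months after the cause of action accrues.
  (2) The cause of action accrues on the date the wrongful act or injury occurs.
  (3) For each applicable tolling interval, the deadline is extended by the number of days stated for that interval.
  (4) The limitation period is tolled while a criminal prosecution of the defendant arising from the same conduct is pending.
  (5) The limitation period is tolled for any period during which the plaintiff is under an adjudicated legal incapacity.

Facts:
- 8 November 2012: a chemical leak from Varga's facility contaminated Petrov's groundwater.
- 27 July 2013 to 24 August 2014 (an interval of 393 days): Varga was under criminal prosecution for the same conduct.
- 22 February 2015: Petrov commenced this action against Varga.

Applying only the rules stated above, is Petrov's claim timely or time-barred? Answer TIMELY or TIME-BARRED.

TIMELY

The cause of action accrued on 8 November 2012, the date of the act.
Adding the 18 months base period to 8 November 2012 gives a deadline of 8 May 2014, before any tolling.
The period was tolled for 393 days by the pending criminal prosecution (27 July 2013 to 24 August 2014), pushing the deadline to 5 June 2015.
The 22 February 2015 filing precedes the 5 June 2015 deadline; the claim is timely.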